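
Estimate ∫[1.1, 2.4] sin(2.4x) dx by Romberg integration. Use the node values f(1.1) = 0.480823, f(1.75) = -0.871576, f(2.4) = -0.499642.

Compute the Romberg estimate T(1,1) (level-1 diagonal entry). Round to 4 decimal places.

-0.7594

T(0,0) (trapezoid, 1 panel, h=1.3000): -0.012232
T(1,0) (trapezoid, 2 panels, h=0.6500): -0.572641
T(1,1) = -0.572641 + (-0.572641 − (-0.012232))/3 = -0.759444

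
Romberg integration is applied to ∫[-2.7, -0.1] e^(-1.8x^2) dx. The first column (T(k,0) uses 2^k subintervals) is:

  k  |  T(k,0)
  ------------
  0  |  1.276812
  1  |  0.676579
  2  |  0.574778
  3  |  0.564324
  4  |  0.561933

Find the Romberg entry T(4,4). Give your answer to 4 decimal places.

Richardson extrapolation on the trapezoidal column (denominator 4−1=3):
T(1,1) = 0.676579 + (0.676579 − 1.276812)/3 = 0.476501
T(2,1) = 0.574778 + (0.574778 − 0.676579)/3 = 0.540844
T(3,1) = 0.564324 + (0.564324 − 0.574778)/3 = 0.560839
T(4,1) = (4·0.561933 − 0.564324) / 3 = 0.561136
T(2,2) = (16·0.540844 − 0.476501) / 15 = 0.545134
T(3,2) = (16·0.560839 − 0.540844) / 15 = 0.562172
T(4,2) = 0.561136 + (0.561136 − 0.560839)/15 = 0.561156
T(3,3) = 0.562172 + (0.562172 − 0.545134)/63 = 0.562442
T(4,3) = (64·0.561156 − 0.562172) / 63 = 0.561140
T(4,4) = 0.561140 + (0.561140 − 0.562442)/255 = 0.561135

0.5611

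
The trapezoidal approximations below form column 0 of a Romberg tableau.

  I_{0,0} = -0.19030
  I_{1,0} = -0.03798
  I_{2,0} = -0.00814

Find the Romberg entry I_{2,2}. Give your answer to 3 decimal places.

0.001

Richardson extrapolation on the trapezoidal column (denominator 4−1=3):
I_{1,1} = -0.03798 + (-0.03798 − (-0.19030))/3 = 0.01279
I_{2,1} = -0.00814 + (-0.00814 − (-0.03798))/3 = 0.00181
I_{2,2} = (16·0.00181 − 0.01279) / 15 = 0.00108
(Column j=1 coincides with Simpson's rule on the same nodes.)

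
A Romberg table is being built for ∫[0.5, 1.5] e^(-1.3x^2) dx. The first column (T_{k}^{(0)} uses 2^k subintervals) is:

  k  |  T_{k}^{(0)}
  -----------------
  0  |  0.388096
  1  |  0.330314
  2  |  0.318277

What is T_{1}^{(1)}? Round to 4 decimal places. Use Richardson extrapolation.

T_{1}^{(1)} = 0.330314 + (0.330314 − 0.388096)/3 = 0.311053

0.3111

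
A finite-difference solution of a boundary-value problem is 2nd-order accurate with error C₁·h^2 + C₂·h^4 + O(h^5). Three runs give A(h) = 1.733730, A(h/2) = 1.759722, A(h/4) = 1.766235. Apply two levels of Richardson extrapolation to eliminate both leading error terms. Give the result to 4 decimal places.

1.7684

First eliminate the h^2 term (factor 2^2 = 4):
  B₁ = (4·1.759722 − 1.733730)/3 = 1.768386
  B₂ = (4·1.766235 − 1.759722)/3 = 1.768406
Then eliminate the h^4 term (factor 2^4 = 16):
  (16·1.768406 − 1.768386)/15 = 1.768407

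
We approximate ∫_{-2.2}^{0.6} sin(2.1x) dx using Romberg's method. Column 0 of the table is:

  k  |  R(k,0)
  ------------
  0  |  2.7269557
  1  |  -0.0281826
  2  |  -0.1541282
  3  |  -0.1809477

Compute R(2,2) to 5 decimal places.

Richardson extrapolation on the trapezoidal column (denominator 4−1=3):
R(1,1) = (4·(-0.0281826) − 2.7269557) / 3 = -0.9465620
R(2,1) = (4·(-0.1541282) − (-0.0281826)) / 3 = -0.1961101
R(2,2) = (16·(-0.1961101) − (-0.9465620)) / 15 = -0.1460800

-0.14608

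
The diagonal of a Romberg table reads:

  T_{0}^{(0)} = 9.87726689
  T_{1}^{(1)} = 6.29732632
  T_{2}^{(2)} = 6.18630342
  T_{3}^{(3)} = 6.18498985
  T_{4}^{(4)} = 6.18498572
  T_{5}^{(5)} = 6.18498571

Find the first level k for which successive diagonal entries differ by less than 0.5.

|T_{1}^{(1)} − T_{0}^{(0)}| = 3.57994057 ≥ 0.5
|T_{2}^{(2)} − T_{1}^{(1)}| = 0.11102290 < 0.5

k = 2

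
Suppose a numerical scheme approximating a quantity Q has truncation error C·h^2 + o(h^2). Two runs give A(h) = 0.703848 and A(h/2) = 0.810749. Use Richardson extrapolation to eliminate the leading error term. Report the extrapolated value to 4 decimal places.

The leading error scales as h^2; refining by a factor of 2 reduces it by 2^2 = 4.
Extrapolated value = (4·A(h/2) − A(h)) / (4 − 1)
= (4·0.810749 − 0.703848) / 3
= 2.539148 / 3 = 0.846383

0.8464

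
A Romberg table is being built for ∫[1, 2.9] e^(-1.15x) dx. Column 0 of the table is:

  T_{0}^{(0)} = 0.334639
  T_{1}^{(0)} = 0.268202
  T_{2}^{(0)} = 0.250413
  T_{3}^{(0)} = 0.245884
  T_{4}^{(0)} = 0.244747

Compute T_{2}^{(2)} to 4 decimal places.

Richardson extrapolation on the trapezoidal column (denominator 4−1=3):
T_{1}^{(1)} = 0.268202 + (0.268202 − 0.334639)/3 = 0.246056
T_{2}^{(1)} = 0.250413 + (0.250413 − 0.268202)/3 = 0.244483
T_{2}^{(2)} = 0.244483 + (0.244483 − 0.246056)/15 = 0.244378
(Column j=1 coincides with Simpson's rule on the same nodes.)

0.2444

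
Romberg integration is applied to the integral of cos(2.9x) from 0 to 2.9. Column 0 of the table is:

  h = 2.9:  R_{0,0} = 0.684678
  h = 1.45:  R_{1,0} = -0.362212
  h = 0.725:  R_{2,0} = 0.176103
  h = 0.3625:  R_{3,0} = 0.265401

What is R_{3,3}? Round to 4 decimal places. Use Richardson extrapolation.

0.2890

Richardson extrapolation on the trapezoidal column (denominator 4−1=3):
R_{1,1} = (4·(-0.362212) − 0.684678) / 3 = -0.711175
R_{2,1} = 0.176103 + (0.176103 − (-0.362212))/3 = 0.355541
R_{3,1} = 0.265401 + (0.265401 − 0.176103)/3 = 0.295167
R_{2,2} = 0.355541 + (0.355541 − (-0.711175))/15 = 0.426655
R_{3,2} = (16·0.295167 − 0.355541) / 15 = 0.291142
R_{3,3} = (64·0.291142 − 0.426655) / 63 = 0.288991
(Column j=1 coincides with Simpson's rule on the same nodes.)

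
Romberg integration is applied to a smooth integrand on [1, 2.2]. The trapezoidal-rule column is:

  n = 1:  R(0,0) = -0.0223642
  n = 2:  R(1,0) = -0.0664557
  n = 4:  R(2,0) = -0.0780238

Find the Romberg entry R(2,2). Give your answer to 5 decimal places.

Richardson extrapolation on the trapezoidal column (denominator 4−1=3):
R(1,1) = (4·(-0.0664557) − (-0.0223642)) / 3 = -0.0811529
R(2,1) = (4·(-0.0780238) − (-0.0664557)) / 3 = -0.0818798
R(2,2) = -0.0818798 + (-0.0818798 − (-0.0811529))/15 = -0.0819283

-0.08193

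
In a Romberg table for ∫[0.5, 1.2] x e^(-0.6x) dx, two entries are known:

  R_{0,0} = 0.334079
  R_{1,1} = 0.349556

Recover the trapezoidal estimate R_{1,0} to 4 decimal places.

From R_{1,1} = (4·R_{1,0} − R_{0,0})/3, solve for R_{1,0}:
4·R_{1,0} = 3·0.349556 + 0.334079 = 1.382747
R_{1,0} = 0.345687

0.3457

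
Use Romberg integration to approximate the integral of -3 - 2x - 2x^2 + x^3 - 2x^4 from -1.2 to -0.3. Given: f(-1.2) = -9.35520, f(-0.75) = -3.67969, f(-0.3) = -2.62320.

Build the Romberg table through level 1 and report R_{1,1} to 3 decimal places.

-4.005

R_{0,0} (trapezoid, 1 panel, h=0.9000): -5.39028
R_{1,0} (trapezoid, 2 panels, h=0.4500): -4.35100
R_{1,1} = -4.35100 + (-4.35100 − (-5.39028))/3 = -4.00457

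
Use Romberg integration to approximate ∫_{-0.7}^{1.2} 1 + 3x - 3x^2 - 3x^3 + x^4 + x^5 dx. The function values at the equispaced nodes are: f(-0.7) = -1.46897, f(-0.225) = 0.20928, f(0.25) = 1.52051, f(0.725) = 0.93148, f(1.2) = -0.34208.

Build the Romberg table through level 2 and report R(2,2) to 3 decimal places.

R(0,0) (trapezoid, 1 panel, h=1.9000): -1.72050
R(1,0) (trapezoid, 2 panels, h=0.9500): 0.58424
R(2,0) (trapezoid, 4 panels, h=0.4750): 0.83398
R(1,1) = 0.58424 + (0.58424 − (-1.72050))/3 = 1.35249
R(2,1) = 0.83398 + (0.83398 − 0.58424)/3 = 0.91723
R(2,2) = 0.91723 + (0.91723 − 1.35249)/15 = 0.88821

0.888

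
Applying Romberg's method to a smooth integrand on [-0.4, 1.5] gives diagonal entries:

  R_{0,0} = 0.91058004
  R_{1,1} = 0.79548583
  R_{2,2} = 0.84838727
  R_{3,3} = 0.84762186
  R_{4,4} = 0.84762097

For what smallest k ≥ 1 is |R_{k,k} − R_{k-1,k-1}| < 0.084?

k = 2

|R_{1,1} − R_{0,0}| = 0.11509421 ≥ 0.084
|R_{2,2} − R_{1,1}| = 0.05290144 < 0.084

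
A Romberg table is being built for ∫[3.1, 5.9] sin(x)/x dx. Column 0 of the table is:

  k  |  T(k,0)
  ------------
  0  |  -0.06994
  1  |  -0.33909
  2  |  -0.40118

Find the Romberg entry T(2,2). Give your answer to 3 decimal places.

Richardson extrapolation on the trapezoidal column (denominator 4−1=3):
T(1,1) = (4·(-0.33909) − (-0.06994)) / 3 = -0.42881
T(2,1) = -0.40118 + (-0.40118 − (-0.33909))/3 = -0.42188
T(2,2) = -0.42188 + (-0.42188 − (-0.42881))/15 = -0.42142

-0.421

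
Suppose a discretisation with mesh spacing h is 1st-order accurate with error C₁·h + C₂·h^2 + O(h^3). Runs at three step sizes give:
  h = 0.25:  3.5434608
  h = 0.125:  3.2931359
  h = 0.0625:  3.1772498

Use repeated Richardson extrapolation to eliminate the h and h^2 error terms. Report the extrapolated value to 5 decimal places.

3.06755

First eliminate the h term (factor 2^1 = 2):
  B₁ = (2·3.2931359 − 3.5434608)/1 = 3.0428110
  B₂ = (2·3.1772498 − 3.2931359)/1 = 3.0613637
Then eliminate the h^2 term (factor 2^2 = 4):
  (4·3.0613637 − 3.0428110)/3 = 3.0675479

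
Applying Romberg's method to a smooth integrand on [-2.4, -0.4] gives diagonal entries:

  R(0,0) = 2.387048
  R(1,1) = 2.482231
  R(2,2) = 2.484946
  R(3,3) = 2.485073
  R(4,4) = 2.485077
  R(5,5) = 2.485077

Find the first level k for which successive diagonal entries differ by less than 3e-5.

k = 4

|R(1,1) − R(0,0)| = 0.095183 ≥ 3e-5
|R(2,2) − R(1,1)| = 0.002715 ≥ 3e-5
|R(3,3) − R(2,2)| = 0.000127 ≥ 3e-5
|R(4,4) − R(3,3)| = 0.000004 < 3e-5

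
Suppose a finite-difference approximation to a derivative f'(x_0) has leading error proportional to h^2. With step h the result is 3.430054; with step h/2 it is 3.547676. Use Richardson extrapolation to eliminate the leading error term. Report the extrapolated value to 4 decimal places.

The leading error scales as h^2; refining by a factor of 2 reduces it by 2^2 = 4.
Extrapolated value = (4·A(h/2) − A(h)) / (4 − 1)
= (4·3.547676 − 3.430054) / 3
= 10.760650 / 3 = 3.586883

3.5869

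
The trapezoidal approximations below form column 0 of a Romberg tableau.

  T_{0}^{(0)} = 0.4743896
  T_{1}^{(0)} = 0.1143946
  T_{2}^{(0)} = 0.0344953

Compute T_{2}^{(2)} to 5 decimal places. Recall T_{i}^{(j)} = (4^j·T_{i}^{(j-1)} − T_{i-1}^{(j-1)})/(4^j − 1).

T_{1}^{(1)} = (4·0.1143946 − 0.4743896) / 3 = -0.0056037
T_{2}^{(1)} = 0.0344953 + (0.0344953 − 0.1143946)/3 = 0.0078622
T_{2}^{(2)} = 0.0078622 + (0.0078622 − (-0.0056037))/15 = 0.0087599

0.00876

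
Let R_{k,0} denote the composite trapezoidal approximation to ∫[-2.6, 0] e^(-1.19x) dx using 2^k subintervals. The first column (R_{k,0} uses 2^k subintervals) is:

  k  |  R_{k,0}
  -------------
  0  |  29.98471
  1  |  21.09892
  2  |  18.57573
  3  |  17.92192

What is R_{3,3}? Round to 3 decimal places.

17.702

Richardson extrapolation on the trapezoidal column (denominator 4−1=3):
R_{1,1} = 21.09892 + (21.09892 − 29.98471)/3 = 18.13699
R_{2,1} = 18.57573 + (18.57573 − 21.09892)/3 = 17.73467
R_{3,1} = 17.92192 + (17.92192 − 18.57573)/3 = 17.70398
R_{2,2} = 17.73467 + (17.73467 − 18.13699)/15 = 17.70785
R_{3,2} = (16·17.70398 − 17.73467) / 15 = 17.70193
R_{3,3} = 17.70193 + (17.70193 − 17.70785)/63 = 17.70184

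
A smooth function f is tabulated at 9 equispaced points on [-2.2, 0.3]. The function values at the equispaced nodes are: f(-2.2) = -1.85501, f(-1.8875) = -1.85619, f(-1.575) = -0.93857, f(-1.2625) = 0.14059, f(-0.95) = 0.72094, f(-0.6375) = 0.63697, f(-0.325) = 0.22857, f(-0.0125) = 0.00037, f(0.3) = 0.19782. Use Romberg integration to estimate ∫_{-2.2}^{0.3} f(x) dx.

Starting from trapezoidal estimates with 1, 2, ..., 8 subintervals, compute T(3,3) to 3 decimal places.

T(0,0) (trapezoid, 1 panel, h=2.5000): -2.07149
T(1,0) (trapezoid, 2 panels, h=1.2500): -0.13457
T(2,0) (trapezoid, 4 panels, h=0.6250): -0.51103
T(3,0) (trapezoid, 8 panels, h=0.3125): -0.59247
T(1,1) = -0.13457 + (-0.13457 − (-2.07149))/3 = 0.51107
T(2,1) = -0.51103 + (-0.51103 − (-0.13457))/3 = -0.63652
T(3,1) = -0.59247 + (-0.59247 − (-0.51103))/3 = -0.61962
T(2,2) = -0.63652 + (-0.63652 − 0.51107)/15 = -0.71303
T(3,2) = -0.61962 + (-0.61962 − (-0.63652))/15 = -0.61849
T(3,3) = -0.61849 + (-0.61849 − (-0.71303))/63 = -0.61699

-0.617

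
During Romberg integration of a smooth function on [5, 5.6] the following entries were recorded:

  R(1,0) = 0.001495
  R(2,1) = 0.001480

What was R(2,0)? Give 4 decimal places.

0.0015

From R(2,1) = (4·R(2,0) − R(1,0))/3, solve for R(2,0):
4·R(2,0) = 3·0.001480 + 0.001495 = 0.005935
R(2,0) = 0.001484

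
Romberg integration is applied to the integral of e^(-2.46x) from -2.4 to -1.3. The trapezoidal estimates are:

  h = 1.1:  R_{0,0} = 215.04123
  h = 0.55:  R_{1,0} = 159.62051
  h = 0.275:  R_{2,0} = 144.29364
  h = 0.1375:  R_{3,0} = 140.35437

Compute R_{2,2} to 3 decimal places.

139.054

R_{1,1} = 159.62051 + (159.62051 − 215.04123)/3 = 141.14694
R_{2,1} = (4·144.29364 − 159.62051) / 3 = 139.18468
R_{2,2} = 139.18468 + (139.18468 − 141.14694)/15 = 139.05386
(Column j=1 coincides with Simpson's rule on the same nodes.)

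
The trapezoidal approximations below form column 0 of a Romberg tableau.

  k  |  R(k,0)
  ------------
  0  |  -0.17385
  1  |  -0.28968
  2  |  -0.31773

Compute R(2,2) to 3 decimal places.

-0.327

R(1,1) = -0.28968 + (-0.28968 − (-0.17385))/3 = -0.32829
R(2,1) = -0.31773 + (-0.31773 − (-0.28968))/3 = -0.32708
R(2,2) = (16·(-0.32708) − (-0.32829)) / 15 = -0.32700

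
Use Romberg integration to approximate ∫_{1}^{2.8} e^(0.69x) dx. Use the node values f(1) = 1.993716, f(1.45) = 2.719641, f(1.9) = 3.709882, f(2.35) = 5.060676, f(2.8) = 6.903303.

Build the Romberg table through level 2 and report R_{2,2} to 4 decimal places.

7.1154

R_{0,0} (trapezoid, 1 panel, h=1.8000): 8.007317
R_{1,0} (trapezoid, 2 panels, h=0.9000): 7.342552
R_{2,0} (trapezoid, 4 panels, h=0.4500): 7.172419
R_{1,1} = 7.342552 + (7.342552 − 8.007317)/3 = 7.120964
R_{2,1} = 7.172419 + (7.172419 − 7.342552)/3 = 7.115708
R_{2,2} = 7.115708 + (7.115708 − 7.120964)/15 = 7.115358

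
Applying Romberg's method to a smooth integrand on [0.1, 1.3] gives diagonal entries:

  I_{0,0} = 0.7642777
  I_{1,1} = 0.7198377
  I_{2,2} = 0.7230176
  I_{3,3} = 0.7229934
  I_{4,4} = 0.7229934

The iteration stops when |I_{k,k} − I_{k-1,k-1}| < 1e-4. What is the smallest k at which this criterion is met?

k = 3

|I_{1,1} − I_{0,0}| = 0.0444400 ≥ 1e-4
|I_{2,2} − I_{1,1}| = 0.0031799 ≥ 1e-4
|I_{3,3} − I_{2,2}| = 0.0000242 < 1e-4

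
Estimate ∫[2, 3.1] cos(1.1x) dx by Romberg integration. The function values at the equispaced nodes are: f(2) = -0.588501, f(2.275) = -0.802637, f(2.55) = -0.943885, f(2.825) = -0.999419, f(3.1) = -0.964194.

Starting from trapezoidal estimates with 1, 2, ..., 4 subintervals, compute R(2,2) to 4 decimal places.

-0.9761

R(0,0) (trapezoid, 1 panel, h=1.1000): -0.853982
R(1,0) (trapezoid, 2 panels, h=0.5500): -0.946128
R(2,0) (trapezoid, 4 panels, h=0.2750): -0.968629
R(1,1) = -0.946128 + (-0.946128 − (-0.853982))/3 = -0.976843
R(2,1) = -0.968629 + (-0.968629 − (-0.946128))/3 = -0.976129
R(2,2) = -0.976129 + (-0.976129 − (-0.976843))/15 = -0.976081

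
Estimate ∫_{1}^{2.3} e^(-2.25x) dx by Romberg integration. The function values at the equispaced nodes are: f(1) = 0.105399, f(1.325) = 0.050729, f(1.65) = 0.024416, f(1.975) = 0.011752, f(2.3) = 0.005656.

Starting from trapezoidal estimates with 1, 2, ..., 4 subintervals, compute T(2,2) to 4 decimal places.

0.0443

T(0,0) (trapezoid, 1 panel, h=1.3000): 0.072186
T(1,0) (trapezoid, 2 panels, h=0.6500): 0.051963
T(2,0) (trapezoid, 4 panels, h=0.3250): 0.046288
T(1,1) = 0.051963 + (0.051963 − 0.072186)/3 = 0.045222
T(2,1) = 0.046288 + (0.046288 − 0.051963)/3 = 0.044396
T(2,2) = 0.044396 + (0.044396 − 0.045222)/15 = 0.044341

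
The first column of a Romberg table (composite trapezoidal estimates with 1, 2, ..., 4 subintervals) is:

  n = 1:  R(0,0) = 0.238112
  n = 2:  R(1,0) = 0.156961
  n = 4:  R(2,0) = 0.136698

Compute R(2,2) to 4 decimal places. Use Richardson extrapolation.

Richardson extrapolation on the trapezoidal column (denominator 4−1=3):
R(1,1) = (4·0.156961 − 0.238112) / 3 = 0.129911
R(2,1) = 0.136698 + (0.136698 − 0.156961)/3 = 0.129944
R(2,2) = 0.129944 + (0.129944 − 0.129911)/15 = 0.129946

0.1299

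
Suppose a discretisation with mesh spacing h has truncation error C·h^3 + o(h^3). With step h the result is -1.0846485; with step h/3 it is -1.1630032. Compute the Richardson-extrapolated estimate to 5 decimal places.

The leading error scales as h^3; refining by a factor of 3 reduces it by 3^3 = 27.
Extrapolated value = (27·A(h/3) − A(h)) / (27 − 1)
= (27·(-1.1630032) − (-1.0846485)) / 26
= -30.3164379 / 26 = -1.1660168

-1.16602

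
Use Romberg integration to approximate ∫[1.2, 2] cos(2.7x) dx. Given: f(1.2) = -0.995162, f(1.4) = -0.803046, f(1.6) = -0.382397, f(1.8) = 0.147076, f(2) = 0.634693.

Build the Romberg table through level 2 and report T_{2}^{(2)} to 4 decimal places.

-0.2498

T_{0}^{(0)} (trapezoid, 1 panel, h=0.8000): -0.144188
T_{1}^{(0)} (trapezoid, 2 panels, h=0.4000): -0.225053
T_{2}^{(0)} (trapezoid, 4 panels, h=0.2000): -0.243720
T_{1}^{(1)} = -0.225053 + (-0.225053 − (-0.144188))/3 = -0.252008
T_{2}^{(1)} = -0.243720 + (-0.243720 − (-0.225053))/3 = -0.249942
T_{2}^{(2)} = -0.249942 + (-0.249942 − (-0.252008))/15 = -0.249804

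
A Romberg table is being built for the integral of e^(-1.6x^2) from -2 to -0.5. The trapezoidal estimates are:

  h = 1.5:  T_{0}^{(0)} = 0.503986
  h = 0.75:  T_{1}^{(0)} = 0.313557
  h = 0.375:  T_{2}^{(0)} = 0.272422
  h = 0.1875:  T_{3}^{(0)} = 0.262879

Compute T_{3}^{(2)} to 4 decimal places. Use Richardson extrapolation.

Richardson extrapolation on the trapezoidal column (denominator 4−1=3):
T_{2}^{(1)} = (4·0.272422 − 0.313557) / 3 = 0.258710
T_{3}^{(1)} = 0.262879 + (0.262879 − 0.272422)/3 = 0.259698
T_{3}^{(2)} = (16·0.259698 − 0.258710) / 15 = 0.259764

0.2598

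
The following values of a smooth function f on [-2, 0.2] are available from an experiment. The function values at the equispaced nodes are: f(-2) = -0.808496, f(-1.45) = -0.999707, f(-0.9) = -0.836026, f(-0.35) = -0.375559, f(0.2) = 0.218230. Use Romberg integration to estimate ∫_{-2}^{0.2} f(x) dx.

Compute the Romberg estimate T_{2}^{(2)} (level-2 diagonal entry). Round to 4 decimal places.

-1.4220

T_{0}^{(0)} (trapezoid, 1 panel, h=2.2000): -0.649293
T_{1}^{(0)} (trapezoid, 2 panels, h=1.1000): -1.244275
T_{2}^{(0)} (trapezoid, 4 panels, h=0.5500): -1.378534
T_{1}^{(1)} = -1.244275 + (-1.244275 − (-0.649293))/3 = -1.442602
T_{2}^{(1)} = -1.378534 + (-1.378534 − (-1.244275))/3 = -1.423287
T_{2}^{(2)} = -1.423287 + (-1.423287 − (-1.442602))/15 = -1.421999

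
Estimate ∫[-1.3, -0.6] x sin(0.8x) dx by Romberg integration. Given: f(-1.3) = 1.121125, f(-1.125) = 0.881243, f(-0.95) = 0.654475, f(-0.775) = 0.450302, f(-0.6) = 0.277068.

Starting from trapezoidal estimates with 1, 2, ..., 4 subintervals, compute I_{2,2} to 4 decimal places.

0.4686

I_{0,0} (trapezoid, 1 panel, h=0.7000): 0.489368
I_{1,0} (trapezoid, 2 panels, h=0.3500): 0.473750
I_{2,0} (trapezoid, 4 panels, h=0.1750): 0.469895
I_{1,1} = 0.473750 + (0.473750 − 0.489368)/3 = 0.468544
I_{2,1} = 0.469895 + (0.469895 − 0.473750)/3 = 0.468610
I_{2,2} = 0.468610 + (0.468610 − 0.468544)/15 = 0.468614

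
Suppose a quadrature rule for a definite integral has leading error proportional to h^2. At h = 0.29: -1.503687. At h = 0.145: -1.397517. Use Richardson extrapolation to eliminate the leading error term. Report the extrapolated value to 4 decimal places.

The leading error scales as h^2; refining by a factor of 2 reduces it by 2^2 = 4.
Extrapolated value = (4·A(h/2) − A(h)) / (4 − 1)
= (4·(-1.397517) − (-1.503687)) / 3
= -4.086381 / 3 = -1.362127

-1.3621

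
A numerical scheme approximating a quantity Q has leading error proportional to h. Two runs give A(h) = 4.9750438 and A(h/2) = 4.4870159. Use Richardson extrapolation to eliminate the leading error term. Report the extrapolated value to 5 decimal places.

Extrapolated value = (2·A(h/2) − A(h)) / (2 − 1)
= (2·4.4870159 − 4.9750438) / 1
= 3.9989880 / 1 = 3.9989880

3.99899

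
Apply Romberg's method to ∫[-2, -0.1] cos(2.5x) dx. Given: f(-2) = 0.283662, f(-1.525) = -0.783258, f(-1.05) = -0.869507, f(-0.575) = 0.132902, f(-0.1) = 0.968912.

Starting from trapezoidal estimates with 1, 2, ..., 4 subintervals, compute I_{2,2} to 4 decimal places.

I_{0,0} (trapezoid, 1 panel, h=1.9000): 1.189945
I_{1,0} (trapezoid, 2 panels, h=0.9500): -0.231059
I_{2,0} (trapezoid, 4 panels, h=0.4750): -0.424449
I_{1,1} = -0.231059 + (-0.231059 − 1.189945)/3 = -0.704727
I_{2,1} = -0.424449 + (-0.424449 − (-0.231059))/3 = -0.488912
I_{2,2} = -0.488912 + (-0.488912 − (-0.704727))/15 = -0.474524

-0.4745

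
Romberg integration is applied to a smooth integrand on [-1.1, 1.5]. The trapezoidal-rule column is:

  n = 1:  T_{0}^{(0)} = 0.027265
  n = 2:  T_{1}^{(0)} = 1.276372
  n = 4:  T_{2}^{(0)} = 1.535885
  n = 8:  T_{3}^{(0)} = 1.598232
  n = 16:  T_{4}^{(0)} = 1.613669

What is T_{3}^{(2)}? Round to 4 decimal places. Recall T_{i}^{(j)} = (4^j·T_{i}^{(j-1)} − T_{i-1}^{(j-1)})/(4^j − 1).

T_{2}^{(1)} = 1.535885 + (1.535885 − 1.276372)/3 = 1.622389
T_{3}^{(1)} = (4·1.598232 − 1.535885) / 3 = 1.619014
T_{3}^{(2)} = (16·1.619014 − 1.622389) / 15 = 1.618789

1.6188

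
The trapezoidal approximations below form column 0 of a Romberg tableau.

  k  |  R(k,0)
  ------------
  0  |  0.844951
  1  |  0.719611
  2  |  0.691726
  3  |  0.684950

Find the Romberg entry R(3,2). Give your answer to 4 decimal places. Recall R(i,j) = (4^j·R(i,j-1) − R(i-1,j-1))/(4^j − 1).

Richardson extrapolation on the trapezoidal column (denominator 4−1=3):
R(2,1) = (4·0.691726 − 0.719611) / 3 = 0.682431
R(3,1) = (4·0.684950 − 0.691726) / 3 = 0.682691
R(3,2) = (16·0.682691 − 0.682431) / 15 = 0.682708

0.6827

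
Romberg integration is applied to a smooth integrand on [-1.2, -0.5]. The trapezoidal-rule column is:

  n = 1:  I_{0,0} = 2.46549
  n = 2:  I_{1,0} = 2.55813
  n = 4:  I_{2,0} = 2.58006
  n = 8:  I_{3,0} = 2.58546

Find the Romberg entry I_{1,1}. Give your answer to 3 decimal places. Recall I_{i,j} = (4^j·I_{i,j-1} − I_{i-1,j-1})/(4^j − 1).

2.589

Richardson extrapolation on the trapezoidal column (denominator 4−1=3):
I_{1,1} = 2.55813 + (2.55813 − 2.46549)/3 = 2.58901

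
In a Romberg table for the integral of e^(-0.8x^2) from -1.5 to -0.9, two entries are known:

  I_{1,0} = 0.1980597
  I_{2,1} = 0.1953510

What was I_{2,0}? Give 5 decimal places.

0.19603

From I_{2,1} = (4·I_{2,0} − I_{1,0})/3, solve for I_{2,0}:
4·I_{2,0} = 3·0.1953510 + 0.1980597 = 0.7841127
I_{2,0} = 0.1960282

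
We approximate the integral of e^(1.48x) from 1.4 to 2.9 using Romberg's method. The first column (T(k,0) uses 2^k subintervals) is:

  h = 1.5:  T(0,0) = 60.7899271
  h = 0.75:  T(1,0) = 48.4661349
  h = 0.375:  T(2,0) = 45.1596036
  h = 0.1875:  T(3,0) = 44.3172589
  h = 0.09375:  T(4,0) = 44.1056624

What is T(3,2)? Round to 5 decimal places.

44.03508

T(2,1) = (4·45.1596036 − 48.4661349) / 3 = 44.0574265
T(3,1) = (4·44.3172589 − 45.1596036) / 3 = 44.0364773
T(3,2) = 44.0364773 + (44.0364773 − 44.0574265)/15 = 44.0350807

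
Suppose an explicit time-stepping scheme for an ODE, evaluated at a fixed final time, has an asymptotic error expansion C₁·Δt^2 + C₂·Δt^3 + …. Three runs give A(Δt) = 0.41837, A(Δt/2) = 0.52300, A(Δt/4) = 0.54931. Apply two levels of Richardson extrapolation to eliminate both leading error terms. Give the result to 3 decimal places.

First eliminate the Δt^2 term (factor 2^2 = 4):
  B₁ = (4·0.52300 − 0.41837)/3 = 0.55788
  B₂ = (4·0.54931 − 0.52300)/3 = 0.55808
Then eliminate the Δt^3 term (factor 2^3 = 8):
  (8·0.55808 − 0.55788)/7 = 0.55811

0.558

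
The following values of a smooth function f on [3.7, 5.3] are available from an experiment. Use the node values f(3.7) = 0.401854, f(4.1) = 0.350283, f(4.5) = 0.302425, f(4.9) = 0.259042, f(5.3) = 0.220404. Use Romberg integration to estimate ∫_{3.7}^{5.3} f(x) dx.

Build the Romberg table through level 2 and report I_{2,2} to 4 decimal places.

I_{0,0} (trapezoid, 1 panel, h=1.6000): 0.497806
I_{1,0} (trapezoid, 2 panels, h=0.8000): 0.490843
I_{2,0} (trapezoid, 4 panels, h=0.4000): 0.489152
I_{1,1} = 0.490843 + (0.490843 − 0.497806)/3 = 0.488522
I_{2,1} = 0.489152 + (0.489152 − 0.490843)/3 = 0.488588
I_{2,2} = 0.488588 + (0.488588 − 0.488522)/15 = 0.488592

0.4886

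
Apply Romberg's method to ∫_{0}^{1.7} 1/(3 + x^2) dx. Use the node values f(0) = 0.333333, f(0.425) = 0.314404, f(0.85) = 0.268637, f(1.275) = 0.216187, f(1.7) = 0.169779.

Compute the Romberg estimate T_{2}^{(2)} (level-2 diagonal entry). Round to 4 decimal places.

0.4481

T_{0}^{(0)} (trapezoid, 1 panel, h=1.7000): 0.427645
T_{1}^{(0)} (trapezoid, 2 panels, h=0.8500): 0.442164
T_{2}^{(0)} (trapezoid, 4 panels, h=0.4250): 0.446583
T_{1}^{(1)} = 0.442164 + (0.442164 − 0.427645)/3 = 0.447004
T_{2}^{(1)} = 0.446583 + (0.446583 − 0.442164)/3 = 0.448056
T_{2}^{(2)} = 0.448056 + (0.448056 − 0.447004)/15 = 0.448126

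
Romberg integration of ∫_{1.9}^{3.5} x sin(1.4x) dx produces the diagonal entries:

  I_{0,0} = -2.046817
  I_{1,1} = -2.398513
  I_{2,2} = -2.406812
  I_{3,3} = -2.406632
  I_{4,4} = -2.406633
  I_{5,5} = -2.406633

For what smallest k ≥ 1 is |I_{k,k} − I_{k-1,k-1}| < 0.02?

k = 2

|I_{1,1} − I_{0,0}| = 0.351696 ≥ 0.02
|I_{2,2} − I_{1,1}| = 0.008299 < 0.02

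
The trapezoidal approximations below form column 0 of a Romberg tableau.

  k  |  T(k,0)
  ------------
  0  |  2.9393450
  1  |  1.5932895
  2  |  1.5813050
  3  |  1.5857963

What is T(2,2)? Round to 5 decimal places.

1.60616

T(1,1) = 1.5932895 + (1.5932895 − 2.9393450)/3 = 1.1446043
T(2,1) = 1.5813050 + (1.5813050 − 1.5932895)/3 = 1.5773102
T(2,2) = (16·1.5773102 − 1.1446043) / 15 = 1.6061573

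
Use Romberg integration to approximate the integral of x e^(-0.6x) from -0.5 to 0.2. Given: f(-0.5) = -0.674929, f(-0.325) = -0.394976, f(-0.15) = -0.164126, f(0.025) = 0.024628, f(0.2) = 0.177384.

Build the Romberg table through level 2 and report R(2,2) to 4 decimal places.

R(0,0) (trapezoid, 1 panel, h=0.7000): -0.174141
R(1,0) (trapezoid, 2 panels, h=0.3500): -0.144514
R(2,0) (trapezoid, 4 panels, h=0.1750): -0.137068
R(1,1) = -0.144514 + (-0.144514 − (-0.174141))/3 = -0.134638
R(2,1) = -0.137068 + (-0.137068 − (-0.144514))/3 = -0.134586
R(2,2) = -0.134586 + (-0.134586 − (-0.134638))/15 = -0.134583

-0.1346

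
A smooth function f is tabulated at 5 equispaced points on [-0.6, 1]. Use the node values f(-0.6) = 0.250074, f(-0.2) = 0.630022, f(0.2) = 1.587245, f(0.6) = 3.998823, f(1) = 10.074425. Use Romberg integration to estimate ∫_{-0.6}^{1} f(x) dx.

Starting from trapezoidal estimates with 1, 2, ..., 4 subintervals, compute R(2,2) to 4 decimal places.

R(0,0) (trapezoid, 1 panel, h=1.6000): 8.259599
R(1,0) (trapezoid, 2 panels, h=0.8000): 5.399596
R(2,0) (trapezoid, 4 panels, h=0.4000): 4.551336
R(1,1) = 5.399596 + (5.399596 − 8.259599)/3 = 4.446262
R(2,1) = 4.551336 + (4.551336 − 5.399596)/3 = 4.268583
R(2,2) = 4.268583 + (4.268583 − 4.446262)/15 = 4.256738

4.2567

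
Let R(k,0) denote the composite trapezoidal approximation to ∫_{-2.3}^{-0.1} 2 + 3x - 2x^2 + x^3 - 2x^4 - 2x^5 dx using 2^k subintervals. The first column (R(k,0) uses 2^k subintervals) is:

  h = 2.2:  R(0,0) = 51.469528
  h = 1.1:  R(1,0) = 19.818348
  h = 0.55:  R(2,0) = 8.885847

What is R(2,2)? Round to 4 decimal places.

4.9733

Richardson extrapolation on the trapezoidal column (denominator 4−1=3):
R(1,1) = (4·19.818348 − 51.469528) / 3 = 9.267955
R(2,1) = (4·8.885847 − 19.818348) / 3 = 5.241680
R(2,2) = 5.241680 + (5.241680 − 9.267955)/15 = 4.973262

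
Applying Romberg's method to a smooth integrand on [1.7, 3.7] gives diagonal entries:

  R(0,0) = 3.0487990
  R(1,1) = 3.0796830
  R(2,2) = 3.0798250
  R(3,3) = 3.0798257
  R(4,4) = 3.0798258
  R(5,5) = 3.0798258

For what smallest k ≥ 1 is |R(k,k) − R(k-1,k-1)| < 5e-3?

|R(1,1) − R(0,0)| = 0.0308840 ≥ 5e-3
|R(2,2) − R(1,1)| = 0.0001420 < 5e-3

k = 2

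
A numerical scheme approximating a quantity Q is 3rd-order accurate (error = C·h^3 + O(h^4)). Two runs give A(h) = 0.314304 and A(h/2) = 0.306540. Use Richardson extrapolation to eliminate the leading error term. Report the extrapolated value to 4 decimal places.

The leading error scales as h^3; refining by a factor of 2 reduces it by 2^3 = 8.
Extrapolated value = (8·A(h/2) − A(h)) / (8 − 1)
= (8·0.306540 − 0.314304) / 7
= 2.138016 / 7 = 0.305431

0.3054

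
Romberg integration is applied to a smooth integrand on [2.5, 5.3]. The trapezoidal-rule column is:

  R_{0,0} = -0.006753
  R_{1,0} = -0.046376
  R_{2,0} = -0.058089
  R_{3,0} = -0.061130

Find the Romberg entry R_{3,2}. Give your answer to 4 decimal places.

Richardson extrapolation on the trapezoidal column (denominator 4−1=3):
R_{2,1} = -0.058089 + (-0.058089 − (-0.046376))/3 = -0.061993
R_{3,1} = (4·(-0.061130) − (-0.058089)) / 3 = -0.062144
R_{3,2} = (16·(-0.062144) − (-0.061993)) / 15 = -0.062154

-0.0622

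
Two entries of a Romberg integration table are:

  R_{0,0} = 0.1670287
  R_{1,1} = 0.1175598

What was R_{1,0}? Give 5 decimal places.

From R_{1,1} = (4·R_{1,0} − R_{0,0})/3, solve for R_{1,0}:
4·R_{1,0} = 3·0.1175598 + 0.1670287 = 0.5197081
R_{1,0} = 0.1299270

0.12993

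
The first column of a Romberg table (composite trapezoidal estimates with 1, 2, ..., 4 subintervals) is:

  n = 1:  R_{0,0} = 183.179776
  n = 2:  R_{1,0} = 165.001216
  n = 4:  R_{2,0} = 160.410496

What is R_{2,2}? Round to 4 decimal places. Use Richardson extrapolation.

158.8762

R_{1,1} = (4·165.001216 − 183.179776) / 3 = 158.941696
R_{2,1} = (4·160.410496 − 165.001216) / 3 = 158.880256
R_{2,2} = 158.880256 + (158.880256 − 158.941696)/15 = 158.876160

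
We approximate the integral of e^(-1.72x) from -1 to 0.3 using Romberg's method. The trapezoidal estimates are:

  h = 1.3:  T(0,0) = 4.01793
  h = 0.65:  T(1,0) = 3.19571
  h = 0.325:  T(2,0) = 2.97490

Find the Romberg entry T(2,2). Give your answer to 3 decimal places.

T(1,1) = (4·3.19571 − 4.01793) / 3 = 2.92164
T(2,1) = 2.97490 + (2.97490 − 3.19571)/3 = 2.90130
T(2,2) = (16·2.90130 − 2.92164) / 15 = 2.89994
(Column j=1 coincides with Simpson's rule on the same nodes.)

2.900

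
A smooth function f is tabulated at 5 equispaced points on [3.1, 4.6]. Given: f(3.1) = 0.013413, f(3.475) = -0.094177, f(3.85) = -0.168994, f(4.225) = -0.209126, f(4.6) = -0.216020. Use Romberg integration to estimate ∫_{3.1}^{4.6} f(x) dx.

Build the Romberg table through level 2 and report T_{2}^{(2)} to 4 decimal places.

-0.2192

T_{0}^{(0)} (trapezoid, 1 panel, h=1.5000): -0.151955
T_{1}^{(0)} (trapezoid, 2 panels, h=0.7500): -0.202723
T_{2}^{(0)} (trapezoid, 4 panels, h=0.3750): -0.215100
T_{1}^{(1)} = -0.202723 + (-0.202723 − (-0.151955))/3 = -0.219646
T_{2}^{(1)} = -0.215100 + (-0.215100 − (-0.202723))/3 = -0.219226
T_{2}^{(2)} = -0.219226 + (-0.219226 − (-0.219646))/15 = -0.219198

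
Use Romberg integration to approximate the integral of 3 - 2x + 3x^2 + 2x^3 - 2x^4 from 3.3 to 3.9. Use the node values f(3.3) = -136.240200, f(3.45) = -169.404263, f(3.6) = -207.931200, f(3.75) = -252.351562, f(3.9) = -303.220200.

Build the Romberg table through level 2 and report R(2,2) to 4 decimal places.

-127.1172

R(0,0) (trapezoid, 1 panel, h=0.6000): -131.838120
R(1,0) (trapezoid, 2 panels, h=0.3000): -128.298420
R(2,0) (trapezoid, 4 panels, h=0.1500): -127.412584
R(1,1) = -128.298420 + (-128.298420 − (-131.838120))/3 = -127.118520
R(2,1) = -127.412584 + (-127.412584 − (-128.298420))/3 = -127.117305
R(2,2) = -127.117305 + (-127.117305 − (-127.118520))/15 = -127.117224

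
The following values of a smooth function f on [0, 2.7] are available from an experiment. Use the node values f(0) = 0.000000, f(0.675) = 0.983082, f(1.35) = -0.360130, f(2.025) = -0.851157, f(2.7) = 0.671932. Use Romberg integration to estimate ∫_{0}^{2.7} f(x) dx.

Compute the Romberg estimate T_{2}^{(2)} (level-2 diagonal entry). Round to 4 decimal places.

T_{0}^{(0)} (trapezoid, 1 panel, h=2.7000): 0.907108
T_{1}^{(0)} (trapezoid, 2 panels, h=1.3500): -0.032621
T_{2}^{(0)} (trapezoid, 4 panels, h=0.6750): 0.072739
T_{1}^{(1)} = -0.032621 + (-0.032621 − 0.907108)/3 = -0.345864
T_{2}^{(1)} = 0.072739 + (0.072739 − (-0.032621))/3 = 0.107859
T_{2}^{(2)} = 0.107859 + (0.107859 − (-0.345864))/15 = 0.138107

0.1381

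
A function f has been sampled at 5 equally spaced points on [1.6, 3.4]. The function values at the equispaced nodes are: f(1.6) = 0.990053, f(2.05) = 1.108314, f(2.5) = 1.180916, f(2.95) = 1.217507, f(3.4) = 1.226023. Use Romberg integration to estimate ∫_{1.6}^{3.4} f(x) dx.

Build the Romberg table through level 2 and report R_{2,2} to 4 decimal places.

R_{0,0} (trapezoid, 1 panel, h=1.8000): 1.994468
R_{1,0} (trapezoid, 2 panels, h=0.9000): 2.060059
R_{2,0} (trapezoid, 4 panels, h=0.4500): 2.076649
R_{1,1} = 2.060059 + (2.060059 − 1.994468)/3 = 2.081923
R_{2,1} = 2.076649 + (2.076649 − 2.060059)/3 = 2.082179
R_{2,2} = 2.082179 + (2.082179 − 2.081923)/15 = 2.082196

2.0822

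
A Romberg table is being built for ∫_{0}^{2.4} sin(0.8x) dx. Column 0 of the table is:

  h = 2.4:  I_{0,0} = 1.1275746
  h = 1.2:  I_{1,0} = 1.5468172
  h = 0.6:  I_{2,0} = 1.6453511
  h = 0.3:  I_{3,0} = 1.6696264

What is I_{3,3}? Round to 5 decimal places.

1.67769

Richardson extrapolation on the trapezoidal column (denominator 4−1=3):
I_{1,1} = (4·1.5468172 − 1.1275746) / 3 = 1.6865647
I_{2,1} = (4·1.6453511 − 1.5468172) / 3 = 1.6781957
I_{3,1} = (4·1.6696264 − 1.6453511) / 3 = 1.6777182
I_{2,2} = (16·1.6781957 − 1.6865647) / 15 = 1.6776378
I_{3,2} = 1.6777182 + (1.6777182 − 1.6781957)/15 = 1.6776864
I_{3,3} = 1.6776864 + (1.6776864 − 1.6776378)/63 = 1.6776872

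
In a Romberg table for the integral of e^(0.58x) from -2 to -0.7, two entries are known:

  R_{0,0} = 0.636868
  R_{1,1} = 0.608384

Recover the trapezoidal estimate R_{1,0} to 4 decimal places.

From R_{1,1} = (4·R_{1,0} − R_{0,0})/3, solve for R_{1,0}:
4·R_{1,0} = 3·0.608384 + 0.636868 = 2.462020
R_{1,0} = 0.615505

0.6155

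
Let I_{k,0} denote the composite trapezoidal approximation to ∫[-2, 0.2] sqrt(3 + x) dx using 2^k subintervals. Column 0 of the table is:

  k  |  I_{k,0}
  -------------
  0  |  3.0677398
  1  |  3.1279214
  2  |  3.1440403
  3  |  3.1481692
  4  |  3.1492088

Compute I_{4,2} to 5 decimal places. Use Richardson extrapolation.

I_{3,1} = (4·3.1481692 − 3.1440403) / 3 = 3.1495455
I_{4,1} = (4·3.1492088 − 3.1481692) / 3 = 3.1495553
I_{4,2} = 3.1495553 + (3.1495553 − 3.1495455)/15 = 3.1495560

3.14956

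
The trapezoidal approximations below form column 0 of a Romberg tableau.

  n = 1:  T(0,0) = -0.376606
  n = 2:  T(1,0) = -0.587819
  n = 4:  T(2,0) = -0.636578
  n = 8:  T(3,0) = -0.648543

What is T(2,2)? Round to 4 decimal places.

T(1,1) = -0.587819 + (-0.587819 − (-0.376606))/3 = -0.658223
T(2,1) = (4·(-0.636578) − (-0.587819)) / 3 = -0.652831
T(2,2) = -0.652831 + (-0.652831 − (-0.658223))/15 = -0.652472

-0.6525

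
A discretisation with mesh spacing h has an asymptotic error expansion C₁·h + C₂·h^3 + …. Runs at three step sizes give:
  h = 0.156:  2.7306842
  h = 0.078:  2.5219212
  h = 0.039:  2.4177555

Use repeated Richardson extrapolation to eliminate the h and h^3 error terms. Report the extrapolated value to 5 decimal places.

2.31365

First eliminate the h term (factor 2^1 = 2):
  B₁ = (2·2.5219212 − 2.7306842)/1 = 2.3131582
  B₂ = (2·2.4177555 − 2.5219212)/1 = 2.3135898
Then eliminate the h^3 term (factor 2^3 = 8):
  (8·2.3135898 − 2.3131582)/7 = 2.3136515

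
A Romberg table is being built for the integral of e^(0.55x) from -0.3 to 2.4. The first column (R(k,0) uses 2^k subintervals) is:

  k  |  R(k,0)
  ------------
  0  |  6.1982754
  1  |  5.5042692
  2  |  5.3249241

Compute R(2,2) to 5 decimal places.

5.26462

R(1,1) = (4·5.5042692 − 6.1982754) / 3 = 5.2729338
R(2,1) = (4·5.3249241 − 5.5042692) / 3 = 5.2651424
R(2,2) = 5.2651424 + (5.2651424 − 5.2729338)/15 = 5.2646230
(Column j=1 coincides with Simpson's rule on the same nodes.)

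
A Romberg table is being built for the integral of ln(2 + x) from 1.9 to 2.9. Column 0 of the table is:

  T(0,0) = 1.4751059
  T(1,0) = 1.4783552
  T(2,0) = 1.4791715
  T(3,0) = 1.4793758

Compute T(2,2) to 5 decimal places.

T(1,1) = 1.4783552 + (1.4783552 − 1.4751059)/3 = 1.4794383
T(2,1) = (4·1.4791715 − 1.4783552) / 3 = 1.4794436
T(2,2) = (16·1.4794436 − 1.4794383) / 15 = 1.4794440

1.47944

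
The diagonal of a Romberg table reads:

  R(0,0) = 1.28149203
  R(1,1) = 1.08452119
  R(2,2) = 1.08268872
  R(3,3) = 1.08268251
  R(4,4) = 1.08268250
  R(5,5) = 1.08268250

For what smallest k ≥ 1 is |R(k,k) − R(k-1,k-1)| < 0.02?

|R(1,1) − R(0,0)| = 0.19697084 ≥ 0.02
|R(2,2) − R(1,1)| = 0.00183247 < 0.02

k = 2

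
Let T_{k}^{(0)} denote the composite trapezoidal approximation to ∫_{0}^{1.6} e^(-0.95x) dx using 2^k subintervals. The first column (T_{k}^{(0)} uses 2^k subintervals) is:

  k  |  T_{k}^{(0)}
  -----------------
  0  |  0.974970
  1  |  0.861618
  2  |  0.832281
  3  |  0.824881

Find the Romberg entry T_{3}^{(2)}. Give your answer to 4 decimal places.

T_{2}^{(1)} = 0.832281 + (0.832281 − 0.861618)/3 = 0.822502
T_{3}^{(1)} = 0.824881 + (0.824881 − 0.832281)/3 = 0.822414
T_{3}^{(2)} = 0.822414 + (0.822414 − 0.822502)/15 = 0.822408

0.8224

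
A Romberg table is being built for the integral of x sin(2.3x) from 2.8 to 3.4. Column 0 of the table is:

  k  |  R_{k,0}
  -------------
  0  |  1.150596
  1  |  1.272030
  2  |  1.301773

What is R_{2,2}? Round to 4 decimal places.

1.3116

Richardson extrapolation on the trapezoidal column (denominator 4−1=3):
R_{1,1} = (4·1.272030 − 1.150596) / 3 = 1.312508
R_{2,1} = (4·1.301773 − 1.272030) / 3 = 1.311687
R_{2,2} = 1.311687 + (1.311687 − 1.312508)/15 = 1.311632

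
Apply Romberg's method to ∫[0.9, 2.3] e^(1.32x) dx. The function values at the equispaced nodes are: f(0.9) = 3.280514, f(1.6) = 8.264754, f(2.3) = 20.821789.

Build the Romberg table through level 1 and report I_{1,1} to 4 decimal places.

13.3376

I_{0,0} (trapezoid, 1 panel, h=1.4000): 16.871612
I_{1,0} (trapezoid, 2 panels, h=0.7000): 14.221134
I_{1,1} = 14.221134 + (14.221134 − 16.871612)/3 = 13.337641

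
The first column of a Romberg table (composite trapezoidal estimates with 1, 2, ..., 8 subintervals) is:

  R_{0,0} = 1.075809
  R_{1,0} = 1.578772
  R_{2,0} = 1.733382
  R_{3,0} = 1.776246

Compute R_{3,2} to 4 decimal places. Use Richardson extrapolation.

Richardson extrapolation on the trapezoidal column (denominator 4−1=3):
R_{2,1} = 1.733382 + (1.733382 − 1.578772)/3 = 1.784919
R_{3,1} = 1.776246 + (1.776246 − 1.733382)/3 = 1.790534
R_{3,2} = 1.790534 + (1.790534 − 1.784919)/15 = 1.790908
(Column j=1 coincides with Simpson's rule on the same nodes.)

1.7909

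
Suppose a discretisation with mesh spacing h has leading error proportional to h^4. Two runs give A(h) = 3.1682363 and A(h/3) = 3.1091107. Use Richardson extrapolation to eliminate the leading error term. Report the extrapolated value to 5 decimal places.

Extrapolated value = (81·A(h/3) − A(h)) / (81 − 1)
= (81·3.1091107 − 3.1682363) / 80
= 248.6697304 / 80 = 3.1083716

3.10837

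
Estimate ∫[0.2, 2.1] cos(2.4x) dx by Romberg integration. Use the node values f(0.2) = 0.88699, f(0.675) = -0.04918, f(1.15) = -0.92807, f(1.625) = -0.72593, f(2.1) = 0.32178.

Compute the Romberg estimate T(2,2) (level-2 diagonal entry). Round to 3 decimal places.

T(0,0) (trapezoid, 1 panel, h=1.9000): 1.14833
T(1,0) (trapezoid, 2 panels, h=0.9500): -0.30750
T(2,0) (trapezoid, 4 panels, h=0.4750): -0.52193
T(1,1) = -0.30750 + (-0.30750 − 1.14833)/3 = -0.79278
T(2,1) = -0.52193 + (-0.52193 − (-0.30750))/3 = -0.59341
T(2,2) = -0.59341 + (-0.59341 − (-0.79278))/15 = -0.58012

-0.580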